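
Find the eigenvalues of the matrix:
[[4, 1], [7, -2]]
λ = -3 and λ = 5

Characteristic equation: det(A - λI) = 0
λ² - (trace)λ + (det) = 0
λ² - (2)λ + (-15) = 0
λ² - 2λ - 15 = 0
Solving: λ = -3, 5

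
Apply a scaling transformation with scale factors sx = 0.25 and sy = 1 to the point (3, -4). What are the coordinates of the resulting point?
(0.75, -4)

Scaling matrix:
[[0.25, 0], [0, 1]]
Result: (3 × 0.25, -4 × 1) = (0.75, -4)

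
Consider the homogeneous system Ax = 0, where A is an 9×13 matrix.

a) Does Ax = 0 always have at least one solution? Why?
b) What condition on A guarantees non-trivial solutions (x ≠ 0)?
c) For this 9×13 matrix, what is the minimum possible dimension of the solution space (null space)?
a) Yes, x = 0 is always a solution. b) When A has linearly dependent columns (rank < n). c) Minimum nullity = 4.

a) x = 0 satisfies A·0 = 0, so the zero vector is always a solution.
b) Non-trivial solutions exist iff the columns of A are linearly dependent, equivalently rank(A) < n (the number of columns).
c) By rank-nullity, rank(A) + nullity(A) = n = 13. Since A has only 9 rows, rank(A) ≤ 9, so nullity(A) ≥ 13 - 9 = 4.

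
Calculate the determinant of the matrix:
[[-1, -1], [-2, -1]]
-1

For a 2×2 matrix [[a, b], [c, d]], det = ad - bc
det = (-1)(-1) - (-1)(-2) = 1 - 2 = -1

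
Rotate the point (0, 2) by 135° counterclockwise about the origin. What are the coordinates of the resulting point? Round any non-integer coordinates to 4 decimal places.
(-1.4142, -1.4142)

Rotation matrix R(θ) = [[cos θ, -sin θ], [sin θ, cos θ]]; for θ = 135°:
R = [[-√2/2, -√2/2], [√2/2, -√2/2]]
Result: R × [0, 2]ᵀ = [-√2/2·0 + (-√2/2)·2, √2/2·0 + (-√2/2)·2]ᵀ = (-1.4142, -1.4142)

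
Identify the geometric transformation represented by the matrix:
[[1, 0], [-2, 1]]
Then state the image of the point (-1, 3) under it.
vertical shear with factor -2; image of (-1, 3) is (-1, 5)

The matrix [[1, 0], [k, 1]] sends (x, y) to (x, -2x + y), leaving the x-coordinate fixed: a vertical shear.
The matrix [[1, 0], [-2, 1]] represents: vertical shear with factor -2.
Applying it to (-1, 3): [1·-1 + 0·3, -2·-1 + 1·3] = (-1, 5).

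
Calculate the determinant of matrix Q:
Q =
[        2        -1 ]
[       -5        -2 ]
det(Q) = -9

For a 2×2 matrix [[a, b], [c, d]], det = a*d - b*c.
det(Q) = (2)*(-2) - (-1)*(-5) = -4 - 5 = -9.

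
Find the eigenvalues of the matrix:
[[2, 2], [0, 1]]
λ = 1 and λ = 2

Characteristic equation: det(A - λI) = 0
λ² - (trace)λ + (det) = 0
λ² - (3)λ + (2) = 0
λ² - 3λ + 2 = 0
Solving: λ = 1, 2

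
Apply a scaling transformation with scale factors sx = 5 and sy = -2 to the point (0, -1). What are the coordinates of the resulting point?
(0, 2)

Scaling matrix:
[[5, 0], [0, -2]]
Result: (0 × 5, -1 × -2) = (0, 2)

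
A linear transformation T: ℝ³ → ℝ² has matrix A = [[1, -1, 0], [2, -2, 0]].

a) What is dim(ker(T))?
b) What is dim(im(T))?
dim(ker) = 2, dim(im) = 1

Observe that row 2 = 2 × row 1 (so the rows are linearly dependent).
Thus rank(A) = 1 (only one linearly independent row).
dim(im(T)) = rank(A) = 1.
By the rank-nullity theorem applied to T: ℝ³ → ℝ², rank(A) + nullity(A) = 3 (the domain dimension), so dim(ker(T)) = 3 - 1 = 2.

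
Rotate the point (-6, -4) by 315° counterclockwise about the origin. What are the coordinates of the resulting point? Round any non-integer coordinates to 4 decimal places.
(-7.0711, 1.4142)

Rotation matrix R(θ) = [[cos θ, -sin θ], [sin θ, cos θ]]; for θ = 315°:
R = [[√2/2, √2/2], [-√2/2, √2/2]]
Result: R × [-6, -4]ᵀ = [√2/2·-6 + (√2/2)·-4, -√2/2·-6 + (√2/2)·-4]ᵀ = (-7.0711, 1.4142)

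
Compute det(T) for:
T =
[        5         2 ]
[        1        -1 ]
det(T) = -7

For a 2×2 matrix [[a, b], [c, d]], det = a*d - b*c.
det(T) = (5)*(-1) - (2)*(1) = -5 - 2 = -7.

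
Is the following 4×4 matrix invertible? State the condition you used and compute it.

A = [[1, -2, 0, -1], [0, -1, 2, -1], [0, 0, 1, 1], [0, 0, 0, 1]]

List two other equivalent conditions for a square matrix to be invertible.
Yes, invertible; det(A) = -1 ≠ 0. Equivalent conditions: rank(A) = 4; Ax = 0 has only the trivial solution; 0 is not an eigenvalue; the columns of A are linearly independent.

To check invertibility, compute det(A).
The given matrix is triangular, so det(A) equals the product of its diagonal entries = -1 ≠ 0.
Since det(A) ≠ 0, A is invertible.
Equivalent conditions for a square matrix A to be invertible:
- rank(A) = 4 (full rank).
- The homogeneous system Ax = 0 has only the trivial solution x = 0.
- 0 is not an eigenvalue of A.
- The columns (equivalently rows) of A are linearly independent.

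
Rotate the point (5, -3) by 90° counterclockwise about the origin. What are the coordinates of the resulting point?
(3, 5)

Rotation matrix R(θ) = [[cos θ, -sin θ], [sin θ, cos θ]]; for θ = 90°:
R = [[0, -1], [1, 0]]
Result: R × [5, -3]ᵀ = [0·5 + (-1)·-3, 1·5 + (0)·-3]ᵀ = (3, 5)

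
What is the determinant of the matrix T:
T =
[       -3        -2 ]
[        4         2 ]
det(T) = 2

For a 2×2 matrix [[a, b], [c, d]], det = a*d - b*c.
det(T) = (-3)*(2) - (-2)*(4) = -6 + 8 = 2.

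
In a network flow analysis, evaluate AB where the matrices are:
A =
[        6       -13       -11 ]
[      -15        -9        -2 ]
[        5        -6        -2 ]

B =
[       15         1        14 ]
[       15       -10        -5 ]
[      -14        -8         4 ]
AB =
[       49       224       105 ]
[     -332        91      -173 ]
[       13        81        92 ]

Matrix multiplication: (AB)[i][j] = sum over k of A[i][k] * B[k][j].
  (AB)[0][0] = (6)*(15) + (-13)*(15) + (-11)*(-14) = 49
  (AB)[0][1] = (6)*(1) + (-13)*(-10) + (-11)*(-8) = 224
  (AB)[0][2] = (6)*(14) + (-13)*(-5) + (-11)*(4) = 105
  (AB)[1][0] = (-15)*(15) + (-9)*(15) + (-2)*(-14) = -332
  (AB)[1][1] = (-15)*(1) + (-9)*(-10) + (-2)*(-8) = 91
  (AB)[1][2] = (-15)*(14) + (-9)*(-5) + (-2)*(4) = -173
  (AB)[2][0] = (5)*(15) + (-6)*(15) + (-2)*(-14) = 13
  (AB)[2][1] = (5)*(1) + (-6)*(-10) + (-2)*(-8) = 81
  (AB)[2][2] = (5)*(14) + (-6)*(-5) + (-2)*(4) = 92
AB =
[       49       224       105 ]
[     -332        91      -173 ]
[       13        81        92 ]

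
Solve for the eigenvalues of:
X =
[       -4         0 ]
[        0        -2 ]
λ = -4, -2

Solve det(X - λI) = 0. For a 2×2 matrix the characteristic equation is λ² - (trace)λ + det = 0.
trace(X) = a + d = -4 - 2 = -6.
det(X) = a*d - b*c = (-4)*(-2) - (0)*(0) = 8 - 0 = 8.
Characteristic equation: λ² - (-6)λ + (8) = 0.
Discriminant = (-6)² - 4*(8) = 36 - 32 = 4.
λ = (-6 ± √4) / 2 = (-6 ± 2) / 2 = -4, -2.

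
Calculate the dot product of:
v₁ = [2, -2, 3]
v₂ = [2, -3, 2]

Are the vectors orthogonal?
16, No

The dot product is the sum of products of corresponding components.
v₁·v₂ = (2)*(2) + (-2)*(-3) + (3)*(2) = 4 + 6 + 6 = 16.
Two vectors are orthogonal iff their dot product is 0; here the dot product is 16, so the vectors are not orthogonal.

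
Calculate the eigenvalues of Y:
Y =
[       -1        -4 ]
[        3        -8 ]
λ = -5, -4

Solve det(Y - λI) = 0. For a 2×2 matrix the characteristic equation is λ² - (trace)λ + det = 0.
trace(Y) = a + d = -1 - 8 = -9.
det(Y) = a*d - b*c = (-1)*(-8) - (-4)*(3) = 8 + 12 = 20.
Characteristic equation: λ² - (-9)λ + (20) = 0.
Discriminant = (-9)² - 4*(20) = 81 - 80 = 1.
λ = (-9 ± √1) / 2 = (-9 ± 1) / 2 = -5, -4.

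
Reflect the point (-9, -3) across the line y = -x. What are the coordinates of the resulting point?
(3, 9)

Reflection across line y = -x: (-9, -3) → (3, 9)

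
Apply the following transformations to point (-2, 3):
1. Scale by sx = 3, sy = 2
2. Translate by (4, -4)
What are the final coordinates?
(-2, 2)

Step 1: Scale (-2, 3) by (sx, sy) = (3, 2) → (-6, 6)
Step 2: Translate by (4, -4) → (-2, 2)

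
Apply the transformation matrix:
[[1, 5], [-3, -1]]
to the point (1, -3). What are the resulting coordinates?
(-14, 0)

Matrix multiplication:
[[1, 5], [-3, -1]] × [1, -3]ᵀ
= [1×1 + 5×-3, -3×1 + -1×-3]ᵀ
= [-14.0000, 0.0000]ᵀ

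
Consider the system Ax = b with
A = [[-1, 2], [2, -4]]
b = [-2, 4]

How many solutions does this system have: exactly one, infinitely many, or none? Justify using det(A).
Infinitely many solutions

det(A) = (-1)*(-4) - (2)*(2) = 0, so A is singular (column 2 is -2 times column 1).
b = [-2, 4] = 2 * column 1 of A, so b lies in the column space of A.
A singular matrix whose right-hand side is in its column space gives a 1-parameter family of solutions — infinitely many.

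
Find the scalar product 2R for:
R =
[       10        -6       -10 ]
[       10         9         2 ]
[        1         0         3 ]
2R =
[       20       -12       -20 ]
[       20        18         4 ]
[        2         0         6 ]

Scalar multiplication is elementwise: (2R)[i][j] = 2 * R[i][j].
  (2R)[0][0] = 2 * (10) = 20
  (2R)[0][1] = 2 * (-6) = -12
  (2R)[0][2] = 2 * (-10) = -20
  (2R)[1][0] = 2 * (10) = 20
  (2R)[1][1] = 2 * (9) = 18
  (2R)[1][2] = 2 * (2) = 4
  (2R)[2][0] = 2 * (1) = 2
  (2R)[2][1] = 2 * (0) = 0
  (2R)[2][2] = 2 * (3) = 6
2R =
[       20       -12       -20 ]
[       20        18         4 ]
[        2         0         6 ]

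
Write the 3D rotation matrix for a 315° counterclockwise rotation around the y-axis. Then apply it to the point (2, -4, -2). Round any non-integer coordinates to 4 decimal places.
R = [[√2/2, 0, -√2/2], [0, 1, 0], [√2/2, 0, √2/2]]; R·(2, -4, -2) = (2.8284, -4.0000, 0.0000)

Rotation matrix for 315° around y-axis:
cos(315°) = √2/2, sin(315°) = -√2/2
R = [[√2/2, 0, -√2/2], [0, 1, 0], [√2/2, 0, √2/2]]
Apply to (2, -4, -2): R·[2, -4, -2]ᵀ = (2.8284, -4.0000, 0.0000)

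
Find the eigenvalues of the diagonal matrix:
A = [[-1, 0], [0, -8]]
λ₁ = -1, λ₂ = -8

The characteristic polynomial of A is det(A - λI) = (-1 - λ)(-8 - λ) = 0.
The roots are λ = -1 and λ = -8, so the eigenvalues are the diagonal entries.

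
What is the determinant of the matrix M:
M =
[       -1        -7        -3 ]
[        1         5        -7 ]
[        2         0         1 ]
det(M) = 130

Expand along row 0 (cofactor expansion): det(M) = a*(e*i - f*h) - b*(d*i - f*g) + c*(d*h - e*g), where the 3×3 is [[a, b, c], [d, e, f], [g, h, i]].
Minor M_00 = (5)*(1) - (-7)*(0) = 5 - 0 = 5.
Minor M_01 = (1)*(1) - (-7)*(2) = 1 + 14 = 15.
Minor M_02 = (1)*(0) - (5)*(2) = 0 - 10 = -10.
det(M) = (-1)*(5) - (-7)*(15) + (-3)*(-10) = -5 + 105 + 30 = 130.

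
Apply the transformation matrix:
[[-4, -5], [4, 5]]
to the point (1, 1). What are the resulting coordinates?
(-9, 9)

Matrix multiplication:
[[-4, -5], [4, 5]] × [1, 1]ᵀ
= [-4×1 + -5×1, 4×1 + 5×1]ᵀ
= [-9.0000, 9.0000]ᵀ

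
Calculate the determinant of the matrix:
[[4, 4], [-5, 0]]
20

For a 2×2 matrix [[a, b], [c, d]], det = ad - bc
det = (4)(0) - (4)(-5) = 0 - -20 = 20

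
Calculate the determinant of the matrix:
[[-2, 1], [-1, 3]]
-5

For a 2×2 matrix [[a, b], [c, d]], det = ad - bc
det = (-2)(3) - (1)(-1) = -6 - -1 = -5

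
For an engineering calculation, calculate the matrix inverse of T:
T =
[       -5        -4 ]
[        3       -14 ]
det(T) = 82
T⁻¹ =
[    -7/41      2/41 ]
[    -3/82     -5/82 ]

For a 2×2 matrix T = [[a, b], [c, d]] with det(T) ≠ 0, T⁻¹ = (1/det(T)) * [[d, -b], [-c, a]].
det(T) = (-5)*(-14) - (-4)*(3) = 70 + 12 = 82.
T⁻¹ = (1/82) * [[-14, 4], [-3, -5]].
Dividing each entry by 82 and reducing:
T⁻¹ =
[    -7/41      2/41 ]
[    -3/82     -5/82 ]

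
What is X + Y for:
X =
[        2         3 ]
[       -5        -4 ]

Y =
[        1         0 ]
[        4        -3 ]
X + Y =
[        3         3 ]
[       -1        -7 ]

Matrix addition is elementwise: (X+Y)[i][j] = X[i][j] + Y[i][j].
  (X+Y)[0][0] = (2) + (1) = 3
  (X+Y)[0][1] = (3) + (0) = 3
  (X+Y)[1][0] = (-5) + (4) = -1
  (X+Y)[1][1] = (-4) + (-3) = -7
X + Y =
[        3         3 ]
[       -1        -7 ]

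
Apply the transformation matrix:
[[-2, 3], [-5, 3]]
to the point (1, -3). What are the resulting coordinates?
(-11, -14)

Matrix multiplication:
[[-2, 3], [-5, 3]] × [1, -3]ᵀ
= [-2×1 + 3×-3, -5×1 + 3×-3]ᵀ
= [-11.0000, -14.0000]ᵀ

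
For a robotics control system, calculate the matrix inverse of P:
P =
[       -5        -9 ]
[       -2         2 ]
det(P) = -28
P⁻¹ =
[    -1/14     -9/28 ]
[    -1/14      5/28 ]

For a 2×2 matrix P = [[a, b], [c, d]] with det(P) ≠ 0, P⁻¹ = (1/det(P)) * [[d, -b], [-c, a]].
det(P) = (-5)*(2) - (-9)*(-2) = -10 - 18 = -28.
P⁻¹ = (1/-28) * [[2, 9], [2, -5]].
Dividing each entry by -28 and reducing:
P⁻¹ =
[    -1/14     -9/28 ]
[    -1/14      5/28 ]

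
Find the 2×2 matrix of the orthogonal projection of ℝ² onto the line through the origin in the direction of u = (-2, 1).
[[4/5, -2/5], [-2/5, 1/5]]

The orthogonal projection onto the line spanned by a nonzero vector u = (a, b) has matrix P = (u uᵀ) / (uᵀ u) = (1/(a² + b²)) · [[a², ab], [ab, b²]].
Here u = (-2, 1), so a² + b² = 4 + 1 = 5.
P = (1/5) · [[4, -2], [-2, 1]] = [[4/5, -2/5], [-2/5, 1/5]].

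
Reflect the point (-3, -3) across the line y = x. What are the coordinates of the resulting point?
(-3, -3)

Reflection across line y = x: (-3, -3) → (-3, -3)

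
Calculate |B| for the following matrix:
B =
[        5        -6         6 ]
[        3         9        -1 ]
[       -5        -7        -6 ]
det(B) = -299

Expand along row 0 (cofactor expansion): det(B) = a*(e*i - f*h) - b*(d*i - f*g) + c*(d*h - e*g), where the 3×3 is [[a, b, c], [d, e, f], [g, h, i]].
Minor M_00 = (9)*(-6) - (-1)*(-7) = -54 - 7 = -61.
Minor M_01 = (3)*(-6) - (-1)*(-5) = -18 - 5 = -23.
Minor M_02 = (3)*(-7) - (9)*(-5) = -21 + 45 = 24.
det(B) = (5)*(-61) - (-6)*(-23) + (6)*(24) = -305 - 138 + 144 = -299.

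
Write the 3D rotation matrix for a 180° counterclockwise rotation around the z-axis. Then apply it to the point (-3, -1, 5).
R = [[-1, 0, 0], [0, -1, 0], [0, 0, 1]]; R·(-3, -1, 5) = (3, 1, 5)

Rotation matrix for 180° around z-axis:
cos(180°) = -1, sin(180°) = 0
R = [[-1, 0, 0], [0, -1, 0], [0, 0, 1]]
Apply to (-3, -1, 5): R·[-3, -1, 5]ᵀ = (3, 1, 5)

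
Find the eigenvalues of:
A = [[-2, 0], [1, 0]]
λ = -2, 0

Solve det(A - λI) = 0. For a 2×2 matrix this is λ² - (trace)λ + det = 0.
trace(A) = -2 + 0 = -2.
det(A) = (-2)*(0) - (0)*(1) = 0 - 0 = 0.
Characteristic equation: λ² - (-2)λ + (0) = 0.
Discriminant: (-2)² - 4*(0) = 4 - 0 = 4.
Roots: λ = (-2 ± √4) / 2 = -2, 0.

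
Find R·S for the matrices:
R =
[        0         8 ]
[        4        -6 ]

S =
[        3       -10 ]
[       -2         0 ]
RS =
[      -16         0 ]
[       24       -40 ]

Matrix multiplication: (RS)[i][j] = sum over k of R[i][k] * S[k][j].
  (RS)[0][0] = (0)*(3) + (8)*(-2) = -16
  (RS)[0][1] = (0)*(-10) + (8)*(0) = 0
  (RS)[1][0] = (4)*(3) + (-6)*(-2) = 24
  (RS)[1][1] = (4)*(-10) + (-6)*(0) = -40
RS =
[      -16         0 ]
[       24       -40 ]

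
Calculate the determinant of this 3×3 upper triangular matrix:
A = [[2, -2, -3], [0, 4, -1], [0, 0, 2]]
16

The determinant of a triangular matrix is the product of its diagonal entries (the off-diagonal entries above the diagonal do not affect it).
det(A) = (2) * (4) * (2) = 16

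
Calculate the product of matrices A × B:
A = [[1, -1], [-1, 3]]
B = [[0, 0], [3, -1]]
[[-3, 1], [9, -3]]

Matrix multiplication:
C[0][0] = 1×0 + -1×3 = -3
C[0][1] = 1×0 + -1×-1 = 1
C[1][0] = -1×0 + 3×3 = 9
C[1][1] = -1×0 + 3×-1 = -3
Result: [[-3, 1], [9, -3]]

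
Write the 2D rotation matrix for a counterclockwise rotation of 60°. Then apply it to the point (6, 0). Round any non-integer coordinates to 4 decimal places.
R = [[1/2, -√3/2], [√3/2, 1/2]]; R·(6, 0) = (3.0000, 5.1962)

Rotation matrix formula: R(θ) = [[cos θ, -sin θ], [sin θ, cos θ]]
For θ = 60°:
cos(60°) = 1/2
sin(60°) = √3/2
R = [[1/2, -√3/2], [√3/2, 1/2]]
Apply to (6, 0): [1/2·6 + (-√3/2)·0, √3/2·6 + 1/2·0] = (3.0000, 5.1962)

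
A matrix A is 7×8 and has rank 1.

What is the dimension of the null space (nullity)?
7

The rank-nullity theorem for an m×n matrix states:
rank(A) + nullity(A) = n (the number of columns).
Here n = 8 and rank(A) = 1, so nullity(A) = 8 - 1 = 7.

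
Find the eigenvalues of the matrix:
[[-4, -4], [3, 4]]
λ = -2 and λ = 2

Characteristic equation: det(A - λI) = 0
λ² - (trace)λ + (det) = 0
λ² - (0)λ + (-4) = 0
λ² - 0λ - 4 = 0
Solving: λ = -2, 2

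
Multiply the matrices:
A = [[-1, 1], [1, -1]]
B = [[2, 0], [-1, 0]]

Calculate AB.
[[-3, 0], [3, 0]]

Each entry (i,j) of AB = sum over k of A[i][k]*B[k][j].
(AB)[0][0] = (-1)*(2) + (1)*(-1) = -3
(AB)[0][1] = (-1)*(0) + (1)*(0) = 0
(AB)[1][0] = (1)*(2) + (-1)*(-1) = 3
(AB)[1][1] = (1)*(0) + (-1)*(0) = 0
AB = [[-3, 0], [3, 0]]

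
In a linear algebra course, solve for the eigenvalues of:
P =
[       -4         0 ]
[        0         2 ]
λ = -4, 2

Solve det(P - λI) = 0. For a 2×2 matrix the characteristic equation is λ² - (trace)λ + det = 0.
trace(P) = a + d = -4 + 2 = -2.
det(P) = a*d - b*c = (-4)*(2) - (0)*(0) = -8 - 0 = -8.
Characteristic equation: λ² - (-2)λ + (-8) = 0.
Discriminant = (-2)² - 4*(-8) = 4 + 32 = 36.
λ = (-2 ± √36) / 2 = (-2 ± 6) / 2 = -4, 2.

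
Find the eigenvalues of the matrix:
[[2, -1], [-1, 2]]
λ = 1 and λ = 3

Characteristic equation: det(A - λI) = 0
λ² - (trace)λ + (det) = 0
λ² - (4)λ + (3) = 0
λ² - 4λ + 3 = 0
Solving: λ = 1, 3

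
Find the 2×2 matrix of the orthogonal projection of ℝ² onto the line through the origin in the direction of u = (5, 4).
[[25/41, 20/41], [20/41, 16/41]]

The orthogonal projection onto the line spanned by a nonzero vector u = (a, b) has matrix P = (u uᵀ) / (uᵀ u) = (1/(a² + b²)) · [[a², ab], [ab, b²]].
Here u = (5, 4), so a² + b² = 25 + 16 = 41.
P = (1/41) · [[25, 20], [20, 16]] = [[25/41, 20/41], [20/41, 16/41]].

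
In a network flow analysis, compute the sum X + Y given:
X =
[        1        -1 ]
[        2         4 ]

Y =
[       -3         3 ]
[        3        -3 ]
X + Y =
[       -2         2 ]
[        5         1 ]

Matrix addition is elementwise: (X+Y)[i][j] = X[i][j] + Y[i][j].
  (X+Y)[0][0] = (1) + (-3) = -2
  (X+Y)[0][1] = (-1) + (3) = 2
  (X+Y)[1][0] = (2) + (3) = 5
  (X+Y)[1][1] = (4) + (-3) = 1
X + Y =
[       -2         2 ]
[        5         1 ]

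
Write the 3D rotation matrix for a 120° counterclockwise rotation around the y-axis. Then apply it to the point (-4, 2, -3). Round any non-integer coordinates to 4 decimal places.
R = [[-1/2, 0, √3/2], [0, 1, 0], [-√3/2, 0, -1/2]]; R·(-4, 2, -3) = (-0.5981, 2.0000, 4.9641)

Rotation matrix for 120° around y-axis:
cos(120°) = -1/2, sin(120°) = √3/2
R = [[-1/2, 0, √3/2], [0, 1, 0], [-√3/2, 0, -1/2]]
Apply to (-4, 2, -3): R·[-4, 2, -3]ᵀ = (-0.5981, 2.0000, 4.9641)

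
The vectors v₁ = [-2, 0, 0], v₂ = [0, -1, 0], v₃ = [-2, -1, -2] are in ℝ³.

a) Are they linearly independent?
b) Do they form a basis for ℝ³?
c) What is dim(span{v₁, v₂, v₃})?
Yes independent, yes basis, dim = 3

Stack v₁, v₂, v₃ as rows of a 3×3 matrix.
[[-2, 0, 0]; [0, -1, 0]; [-2, -1, -2]] is already lower triangular with nonzero diagonal entries (-2, -1, -2), so its determinant is the product of the diagonal entries, det = (-2)·(-1)·(-2) = -4 ≠ 0, and the rows are linearly independent.
Three linearly independent vectors in ℝ³ form a basis for ℝ³, so dim(span{v₁,v₂,v₃}) = 3.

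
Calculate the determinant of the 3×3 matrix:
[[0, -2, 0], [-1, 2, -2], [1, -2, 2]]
0

Expansion along first row:
det = 0·det([[2,-2],[-2,2]]) - -2·det([[-1,-2],[1,2]]) + 0·det([[-1,2],[1,-2]])
    = 0·(2·2 - -2·-2) - -2·(-1·2 - -2·1) + 0·(-1·-2 - 2·1)
    = 0·0 - -2·0 + 0·0
    = 0 + 0 + 0 = 0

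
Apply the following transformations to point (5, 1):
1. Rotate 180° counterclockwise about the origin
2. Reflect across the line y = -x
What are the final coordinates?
(1, 5)

Step 1: Rotate 180° → (-5, -1)
Step 2: Reflect across the line y = -x → (1, 5)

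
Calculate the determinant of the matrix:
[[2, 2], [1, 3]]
4

For a 2×2 matrix [[a, b], [c, d]], det = ad - bc
det = (2)(3) - (2)(1) = 6 - 2 = 4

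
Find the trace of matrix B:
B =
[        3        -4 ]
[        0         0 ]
tr(B) = 3 + 0 = 3

The trace of a square matrix is the sum of its diagonal entries.
Diagonal entries of B: B[0][0] = 3, B[1][1] = 0.
tr(B) = 3 + 0 = 3.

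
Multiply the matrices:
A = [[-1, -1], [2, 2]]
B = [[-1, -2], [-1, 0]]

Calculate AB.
[[2, 2], [-4, -4]]

Each entry (i,j) of AB = sum over k of A[i][k]*B[k][j].
(AB)[0][0] = (-1)*(-1) + (-1)*(-1) = 2
(AB)[0][1] = (-1)*(-2) + (-1)*(0) = 2
(AB)[1][0] = (2)*(-1) + (2)*(-1) = -4
(AB)[1][1] = (2)*(-2) + (2)*(0) = -4
AB = [[2, 2], [-4, -4]]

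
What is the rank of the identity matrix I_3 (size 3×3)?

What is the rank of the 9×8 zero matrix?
rank(I_3) = 3, rank(0) = 0

The identity I_3 has 3 columns that are the standard basis vectors e_1, …, e_3. These are linearly independent, so all 3 columns are pivots and rank(I_3) = 3.
The 9×8 zero matrix has every entry zero, so every row is the zero row and there are no pivots; rank(0) = 0.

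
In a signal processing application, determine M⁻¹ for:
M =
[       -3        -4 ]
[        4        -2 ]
det(M) = 22
M⁻¹ =
[    -1/11      2/11 ]
[    -2/11     -3/22 ]

For a 2×2 matrix M = [[a, b], [c, d]] with det(M) ≠ 0, M⁻¹ = (1/det(M)) * [[d, -b], [-c, a]].
det(M) = (-3)*(-2) - (-4)*(4) = 6 + 16 = 22.
M⁻¹ = (1/22) * [[-2, 4], [-4, -3]].
Dividing each entry by 22 and reducing:
M⁻¹ =
[    -1/11      2/11 ]
[    -2/11     -3/22 ]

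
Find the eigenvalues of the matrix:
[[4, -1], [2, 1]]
λ = 2 and λ = 3

Characteristic equation: det(A - λI) = 0
λ² - (trace)λ + (det) = 0
λ² - (5)λ + (6) = 0
λ² - 5λ + 6 = 0
Solving: λ = 2, 3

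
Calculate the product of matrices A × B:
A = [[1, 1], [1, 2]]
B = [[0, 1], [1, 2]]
[[1, 3], [2, 5]]

Matrix multiplication:
C[0][0] = 1×0 + 1×1 = 1
C[0][1] = 1×1 + 1×2 = 3
C[1][0] = 1×0 + 2×1 = 2
C[1][1] = 1×1 + 2×2 = 5
Result: [[1, 3], [2, 5]]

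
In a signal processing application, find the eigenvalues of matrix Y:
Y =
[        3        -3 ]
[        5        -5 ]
λ = -2, 0

Solve det(Y - λI) = 0. For a 2×2 matrix the characteristic equation is λ² - (trace)λ + det = 0.
trace(Y) = a + d = 3 - 5 = -2.
det(Y) = a*d - b*c = (3)*(-5) - (-3)*(5) = -15 + 15 = 0.
Characteristic equation: λ² - (-2)λ + (0) = 0.
Discriminant = (-2)² - 4*(0) = 4 - 0 = 4.
λ = (-2 ± √4) / 2 = (-2 ± 2) / 2 = -2, 0.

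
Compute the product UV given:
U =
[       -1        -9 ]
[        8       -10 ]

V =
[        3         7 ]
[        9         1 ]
UV =
[      -84       -16 ]
[      -66        46 ]

Matrix multiplication: (UV)[i][j] = sum over k of U[i][k] * V[k][j].
  (UV)[0][0] = (-1)*(3) + (-9)*(9) = -84
  (UV)[0][1] = (-1)*(7) + (-9)*(1) = -16
  (UV)[1][0] = (8)*(3) + (-10)*(9) = -66
  (UV)[1][1] = (8)*(7) + (-10)*(1) = 46
UV =
[      -84       -16 ]
[      -66        46 ]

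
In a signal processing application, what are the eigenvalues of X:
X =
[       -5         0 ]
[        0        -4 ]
λ = -5, -4

Solve det(X - λI) = 0. For a 2×2 matrix the characteristic equation is λ² - (trace)λ + det = 0.
trace(X) = a + d = -5 - 4 = -9.
det(X) = a*d - b*c = (-5)*(-4) - (0)*(0) = 20 - 0 = 20.
Characteristic equation: λ² - (-9)λ + (20) = 0.
Discriminant = (-9)² - 4*(20) = 81 - 80 = 1.
λ = (-9 ± √1) / 2 = (-9 ± 1) / 2 = -5, -4.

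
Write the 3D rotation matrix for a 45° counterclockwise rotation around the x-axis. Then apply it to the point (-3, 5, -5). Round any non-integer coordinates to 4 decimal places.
R = [[1, 0, 0], [0, √2/2, -√2/2], [0, √2/2, √2/2]]; R·(-3, 5, -5) = (-3.0000, 7.0711, 0.0000)

Rotation matrix for 45° around x-axis:
cos(45°) = √2/2, sin(45°) = √2/2
R = [[1, 0, 0], [0, √2/2, -√2/2], [0, √2/2, √2/2]]
Apply to (-3, 5, -5): R·[-3, 5, -5]ᵀ = (-3.0000, 7.0711, 0.0000)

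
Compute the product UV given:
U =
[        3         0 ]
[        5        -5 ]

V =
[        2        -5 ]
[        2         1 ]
UV =
[        6       -15 ]
[        0       -30 ]

Matrix multiplication: (UV)[i][j] = sum over k of U[i][k] * V[k][j].
  (UV)[0][0] = (3)*(2) + (0)*(2) = 6
  (UV)[0][1] = (3)*(-5) + (0)*(1) = -15
  (UV)[1][0] = (5)*(2) + (-5)*(2) = 0
  (UV)[1][1] = (5)*(-5) + (-5)*(1) = -30
UV =
[        6       -15 ]
[        0       -30 ]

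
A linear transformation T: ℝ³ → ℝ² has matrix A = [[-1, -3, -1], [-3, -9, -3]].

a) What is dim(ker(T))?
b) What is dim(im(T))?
dim(ker) = 2, dim(im) = 1

Observe that row 2 = 3 × row 1 (so the rows are linearly dependent).
Thus rank(A) = 1 (only one linearly independent row).
dim(im(T)) = rank(A) = 1.
By the rank-nullity theorem applied to T: ℝ³ → ℝ², rank(A) + nullity(A) = 3 (the domain dimension), so dim(ker(T)) = 3 - 1 = 2.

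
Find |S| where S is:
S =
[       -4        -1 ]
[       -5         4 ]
det(S) = -21

For a 2×2 matrix [[a, b], [c, d]], det = a*d - b*c.
det(S) = (-4)*(4) - (-1)*(-5) = -16 - 5 = -21.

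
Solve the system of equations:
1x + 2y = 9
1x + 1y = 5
x = 1, y = 4

Use elimination (row reduction):
Equation 1: 1x + 2y = 9.
Equation 2: 1x + 1y = 5.
Multiply Eq1 by 1 and Eq2 by 1: 1x + 2y = 9;  1x + 1y = 5.
Subtract: (-1)y = -4, so y = 4.
Back-substitute into Eq1: 1x + 2*(4) = 9, so x = 1.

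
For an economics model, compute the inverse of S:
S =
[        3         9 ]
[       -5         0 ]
det(S) = 45
S⁻¹ =
[        0      -1/5 ]
[      1/9      1/15 ]

For a 2×2 matrix S = [[a, b], [c, d]] with det(S) ≠ 0, S⁻¹ = (1/det(S)) * [[d, -b], [-c, a]].
det(S) = (3)*(0) - (9)*(-5) = 0 + 45 = 45.
S⁻¹ = (1/45) * [[0, -9], [5, 3]].
Dividing each entry by 45 and reducing:
S⁻¹ =
[        0      -1/5 ]
[      1/9      1/15 ]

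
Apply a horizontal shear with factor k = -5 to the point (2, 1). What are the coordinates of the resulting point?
(-3, 1)

Shear matrix for horizontal shear with factor k = -5:
[[1, -5], [0, 1]]
Result: (2, 1) → (-3, 1)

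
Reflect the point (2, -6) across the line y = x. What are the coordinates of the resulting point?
(-6, 2)

Reflection across line y = x: (2, -6) → (-6, 2)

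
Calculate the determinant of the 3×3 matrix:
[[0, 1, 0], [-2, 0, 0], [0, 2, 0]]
0

Expansion along first row:
det = 0·det([[0,0],[2,0]]) - 1·det([[-2,0],[0,0]]) + 0·det([[-2,0],[0,2]])
    = 0·(0·0 - 0·2) - 1·(-2·0 - 0·0) + 0·(-2·2 - 0·0)
    = 0·0 - 1·0 + 0·-4
    = 0 + 0 + 0 = 0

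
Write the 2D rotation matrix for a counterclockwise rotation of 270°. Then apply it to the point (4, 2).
R = [[0, 1], [-1, 0]]; R·(4, 2) = (2, -4)

Rotation matrix formula: R(θ) = [[cos θ, -sin θ], [sin θ, cos θ]]
For θ = 270°:
cos(270°) = 0
sin(270°) = -1
R = [[0, 1], [-1, 0]]
Apply to (4, 2): [0·4 + (1)·2, -1·4 + 0·2] = (2, -4)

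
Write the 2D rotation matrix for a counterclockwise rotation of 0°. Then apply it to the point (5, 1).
R = [[1, 0], [0, 1]]; R·(5, 1) = (5, 1)

Rotation matrix formula: R(θ) = [[cos θ, -sin θ], [sin θ, cos θ]]
For θ = 0°:
cos(0°) = 1
sin(0°) = 0
R = [[1, 0], [0, 1]]
Apply to (5, 1): [1·5 + (0)·1, 0·5 + 1·1] = (5, 1)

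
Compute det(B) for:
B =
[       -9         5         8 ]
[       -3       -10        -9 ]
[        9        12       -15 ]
det(B) = -2520

Expand along row 0 (cofactor expansion): det(B) = a*(e*i - f*h) - b*(d*i - f*g) + c*(d*h - e*g), where the 3×3 is [[a, b, c], [d, e, f], [g, h, i]].
Minor M_00 = (-10)*(-15) - (-9)*(12) = 150 + 108 = 258.
Minor M_01 = (-3)*(-15) - (-9)*(9) = 45 + 81 = 126.
Minor M_02 = (-3)*(12) - (-10)*(9) = -36 + 90 = 54.
det(B) = (-9)*(258) - (5)*(126) + (8)*(54) = -2322 - 630 + 432 = -2520.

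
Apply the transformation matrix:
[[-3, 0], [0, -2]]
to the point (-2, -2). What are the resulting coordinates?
(6, 4)

Matrix multiplication:
[[-3, 0], [0, -2]] × [-2, -2]ᵀ
= [-3×-2 + 0×-2, 0×-2 + -2×-2]ᵀ
= [6.0000, 4.0000]ᵀ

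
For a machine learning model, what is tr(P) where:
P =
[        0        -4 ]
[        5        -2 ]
tr(P) = 0 - 2 = -2

The trace of a square matrix is the sum of its diagonal entries.
Diagonal entries of P: P[0][0] = 0, P[1][1] = -2.
tr(P) = 0 - 2 = -2.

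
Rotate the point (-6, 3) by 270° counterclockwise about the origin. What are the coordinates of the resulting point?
(3, 6)

Rotation matrix R(θ) = [[cos θ, -sin θ], [sin θ, cos θ]]; for θ = 270°:
R = [[0, 1], [-1, 0]]
Result: R × [-6, 3]ᵀ = [0·-6 + (1)·3, -1·-6 + (0)·3]ᵀ = (3, 6)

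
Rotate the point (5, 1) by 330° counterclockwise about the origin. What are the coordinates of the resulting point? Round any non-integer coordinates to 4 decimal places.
(4.8301, -1.6340)

Rotation matrix R(θ) = [[cos θ, -sin θ], [sin θ, cos θ]]; for θ = 330°:
R = [[√3/2, 1/2], [-1/2, √3/2]]
Result: R × [5, 1]ᵀ = [√3/2·5 + (1/2)·1, -1/2·5 + (√3/2)·1]ᵀ = (4.8301, -1.6340)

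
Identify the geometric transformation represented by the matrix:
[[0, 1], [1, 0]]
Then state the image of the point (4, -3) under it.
reflection across the line y = x; image of (4, -3) is (-3, 4)

This is a symmetric orthogonal matrix with determinant -1, which characterizes a reflection in ℝ².
The matrix [[0, 1], [1, 0]] represents: reflection across the line y = x.
Applying it to (4, -3): [0·4 + 1·-3, 1·4 + 0·-3] = (-3, 4).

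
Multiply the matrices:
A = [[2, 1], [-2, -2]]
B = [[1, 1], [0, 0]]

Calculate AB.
[[2, 2], [-2, -2]]

Each entry (i,j) of AB = sum over k of A[i][k]*B[k][j].
(AB)[0][0] = (2)*(1) + (1)*(0) = 2
(AB)[0][1] = (2)*(1) + (1)*(0) = 2
(AB)[1][0] = (-2)*(1) + (-2)*(0) = -2
(AB)[1][1] = (-2)*(1) + (-2)*(0) = -2
AB = [[2, 2], [-2, -2]]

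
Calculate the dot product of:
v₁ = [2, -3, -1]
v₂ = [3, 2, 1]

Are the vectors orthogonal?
-1, No

The dot product is the sum of products of corresponding components.
v₁·v₂ = (2)*(3) + (-3)*(2) + (-1)*(1) = 6 - 6 - 1 = -1.
Two vectors are orthogonal iff their dot product is 0; here the dot product is -1, so the vectors are not orthogonal.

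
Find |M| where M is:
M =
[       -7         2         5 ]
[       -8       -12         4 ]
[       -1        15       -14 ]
det(M) = -1648

Expand along row 0 (cofactor expansion): det(M) = a*(e*i - f*h) - b*(d*i - f*g) + c*(d*h - e*g), where the 3×3 is [[a, b, c], [d, e, f], [g, h, i]].
Minor M_00 = (-12)*(-14) - (4)*(15) = 168 - 60 = 108.
Minor M_01 = (-8)*(-14) - (4)*(-1) = 112 + 4 = 116.
Minor M_02 = (-8)*(15) - (-12)*(-1) = -120 - 12 = -132.
det(M) = (-7)*(108) - (2)*(116) + (5)*(-132) = -756 - 232 - 660 = -1648.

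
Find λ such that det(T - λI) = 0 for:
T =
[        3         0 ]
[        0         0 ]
λ = 0, 3

Solve det(T - λI) = 0. For a 2×2 matrix the characteristic equation is λ² - (trace)λ + det = 0.
trace(T) = a + d = 3 + 0 = 3.
det(T) = a*d - b*c = (3)*(0) - (0)*(0) = 0 - 0 = 0.
Characteristic equation: λ² - (3)λ + (0) = 0.
Discriminant = (3)² - 4*(0) = 9 - 0 = 9.
λ = (3 ± √9) / 2 = (3 ± 3) / 2 = 0, 3.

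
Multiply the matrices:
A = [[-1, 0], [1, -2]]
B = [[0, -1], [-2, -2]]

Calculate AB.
[[0, 1], [4, 3]]

Each entry (i,j) of AB = sum over k of A[i][k]*B[k][j].
(AB)[0][0] = (-1)*(0) + (0)*(-2) = 0
(AB)[0][1] = (-1)*(-1) + (0)*(-2) = 1
(AB)[1][0] = (1)*(0) + (-2)*(-2) = 4
(AB)[1][1] = (1)*(-1) + (-2)*(-2) = 3
AB = [[0, 1], [4, 3]]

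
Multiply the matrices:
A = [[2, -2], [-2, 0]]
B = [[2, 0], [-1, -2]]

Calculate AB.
[[6, 4], [-4, 0]]

Each entry (i,j) of AB = sum over k of A[i][k]*B[k][j].
(AB)[0][0] = (2)*(2) + (-2)*(-1) = 6
(AB)[0][1] = (2)*(0) + (-2)*(-2) = 4
(AB)[1][0] = (-2)*(2) + (0)*(-1) = -4
(AB)[1][1] = (-2)*(0) + (0)*(-2) = 0
AB = [[6, 4], [-4, 0]]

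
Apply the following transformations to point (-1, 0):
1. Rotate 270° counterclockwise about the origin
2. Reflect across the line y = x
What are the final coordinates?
(1, 0)

Step 1: Rotate 270° → (0, 1)
Step 2: Reflect across the line y = x → (1, 0)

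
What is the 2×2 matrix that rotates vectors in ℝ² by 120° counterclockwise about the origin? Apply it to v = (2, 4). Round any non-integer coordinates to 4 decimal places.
R = [[-1/2, -√3/2], [√3/2, -1/2]]; R·v = (-4.4641, -0.2679)

A counterclockwise rotation by angle θ in ℝ² has matrix R(θ) = [[cos θ, -sin θ], [sin θ, cos θ]].
For θ = 120°: cos θ = -1/2, sin θ = √3/2.
R(120°) = [[-1/2, -√3/2], [√3/2, -1/2]].
R·v = [-1/2·2 + (-√3/2)·4, √3/2·2 + -1/2·4] = (-4.4641, -0.2679).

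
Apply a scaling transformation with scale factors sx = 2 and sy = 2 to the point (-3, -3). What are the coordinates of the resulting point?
(-6, -6)

Scaling matrix:
[[2, 0], [0, 2]]
Result: (-3 × 2, -3 × 2) = (-6, -6)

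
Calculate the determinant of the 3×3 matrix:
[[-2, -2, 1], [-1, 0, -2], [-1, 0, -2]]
0

Expansion along first row:
det = -2·det([[0,-2],[0,-2]]) - -2·det([[-1,-2],[-1,-2]]) + 1·det([[-1,0],[-1,0]])
    = -2·(0·-2 - -2·0) - -2·(-1·-2 - -2·-1) + 1·(-1·0 - 0·-1)
    = -2·0 - -2·0 + 1·0
    = 0 + 0 + 0 = 0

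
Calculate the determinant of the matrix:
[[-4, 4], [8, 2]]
-40

For a 2×2 matrix [[a, b], [c, d]], det = ad - bc
det = (-4)(2) - (4)(8) = -8 - 32 = -40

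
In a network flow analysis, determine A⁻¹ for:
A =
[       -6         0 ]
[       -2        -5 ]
det(A) = 30
A⁻¹ =
[     -1/6         0 ]
[     1/15      -1/5 ]

For a 2×2 matrix A = [[a, b], [c, d]] with det(A) ≠ 0, A⁻¹ = (1/det(A)) * [[d, -b], [-c, a]].
det(A) = (-6)*(-5) - (0)*(-2) = 30 - 0 = 30.
A⁻¹ = (1/30) * [[-5, 0], [2, -6]].
Dividing each entry by 30 and reducing:
A⁻¹ =
[     -1/6         0 ]
[     1/15      -1/5 ]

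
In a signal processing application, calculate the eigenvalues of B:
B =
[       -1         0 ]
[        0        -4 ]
λ = -4, -1

Solve det(B - λI) = 0. For a 2×2 matrix the characteristic equation is λ² - (trace)λ + det = 0.
trace(B) = a + d = -1 - 4 = -5.
det(B) = a*d - b*c = (-1)*(-4) - (0)*(0) = 4 - 0 = 4.
Characteristic equation: λ² - (-5)λ + (4) = 0.
Discriminant = (-5)² - 4*(4) = 25 - 16 = 9.
λ = (-5 ± √9) / 2 = (-5 ± 3) / 2 = -4, -1.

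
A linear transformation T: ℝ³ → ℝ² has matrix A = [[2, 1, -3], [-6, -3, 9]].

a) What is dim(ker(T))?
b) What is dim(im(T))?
dim(ker) = 2, dim(im) = 1

Observe that row 2 = -3 × row 1 (so the rows are linearly dependent).
Thus rank(A) = 1 (only one linearly independent row).
dim(im(T)) = rank(A) = 1.
By the rank-nullity theorem applied to T: ℝ³ → ℝ², rank(A) + nullity(A) = 3 (the domain dimension), so dim(ker(T)) = 3 - 1 = 2.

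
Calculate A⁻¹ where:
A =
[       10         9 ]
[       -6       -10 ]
det(A) = -46
A⁻¹ =
[     5/23      9/46 ]
[    -3/23     -5/23 ]

For a 2×2 matrix A = [[a, b], [c, d]] with det(A) ≠ 0, A⁻¹ = (1/det(A)) * [[d, -b], [-c, a]].
det(A) = (10)*(-10) - (9)*(-6) = -100 + 54 = -46.
A⁻¹ = (1/-46) * [[-10, -9], [6, 10]].
Dividing each entry by -46 and reducing:
A⁻¹ =
[     5/23      9/46 ]
[    -3/23     -5/23 ]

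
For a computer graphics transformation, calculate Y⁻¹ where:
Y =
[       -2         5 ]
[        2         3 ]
det(Y) = -16
Y⁻¹ =
[    -3/16      5/16 ]
[      1/8       1/8 ]

For a 2×2 matrix Y = [[a, b], [c, d]] with det(Y) ≠ 0, Y⁻¹ = (1/det(Y)) * [[d, -b], [-c, a]].
det(Y) = (-2)*(3) - (5)*(2) = -6 - 10 = -16.
Y⁻¹ = (1/-16) * [[3, -5], [-2, -2]].
Dividing each entry by -16 and reducing:
Y⁻¹ =
[    -3/16      5/16 ]
[      1/8       1/8 ]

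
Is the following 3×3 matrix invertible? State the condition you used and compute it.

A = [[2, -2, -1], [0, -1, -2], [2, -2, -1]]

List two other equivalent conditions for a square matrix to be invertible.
No, not invertible; det(A) = 0 (two rows are equal, so the rows are linearly dependent). Equivalent conditions (failing for this A): rank(A) < 3; Ax = 0 has non-trivial solutions; 0 is an eigenvalue; the columns are linearly dependent.

To check invertibility, compute det(A).
In this matrix, row 0 and the last row are identical, so one row is a scalar multiple of another and the rows are linearly dependent.
A matrix with linearly dependent rows has det = 0 and is not invertible.
Equivalent failed conditions:
- rank(A) < 3.
- Ax = 0 has non-trivial solutions.
- 0 is an eigenvalue.
- The columns are linearly dependent.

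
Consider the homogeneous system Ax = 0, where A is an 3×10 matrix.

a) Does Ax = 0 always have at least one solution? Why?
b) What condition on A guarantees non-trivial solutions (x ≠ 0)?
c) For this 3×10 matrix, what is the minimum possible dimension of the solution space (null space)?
a) Yes, x = 0 is always a solution. b) When A has linearly dependent columns (rank < n). c) Minimum nullity = 7.

a) x = 0 satisfies A·0 = 0, so the zero vector is always a solution.
b) Non-trivial solutions exist iff the columns of A are linearly dependent, equivalently rank(A) < n (the number of columns).
c) By rank-nullity, rank(A) + nullity(A) = n = 10. Since A has only 3 rows, rank(A) ≤ 3, so nullity(A) ≥ 10 - 3 = 7.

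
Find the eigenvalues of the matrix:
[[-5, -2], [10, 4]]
λ = -1 and λ = 0

Characteristic equation: det(A - λI) = 0
λ² - (trace)λ + (det) = 0
λ² - (-1)λ + (0) = 0
λ² + 1λ + 0 = 0
Solving: λ = -1, 0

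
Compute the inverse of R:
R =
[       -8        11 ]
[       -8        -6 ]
det(R) = 136
R⁻¹ =
[    -3/68   -11/136 ]
[     1/17     -1/17 ]

For a 2×2 matrix R = [[a, b], [c, d]] with det(R) ≠ 0, R⁻¹ = (1/det(R)) * [[d, -b], [-c, a]].
det(R) = (-8)*(-6) - (11)*(-8) = 48 + 88 = 136.
R⁻¹ = (1/136) * [[-6, -11], [8, -8]].
Dividing each entry by 136 and reducing:
R⁻¹ =
[    -3/68   -11/136 ]
[     1/17     -1/17 ]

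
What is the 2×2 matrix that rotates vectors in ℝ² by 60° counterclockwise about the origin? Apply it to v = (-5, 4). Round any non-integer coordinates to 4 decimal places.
R = [[1/2, -√3/2], [√3/2, 1/2]]; R·v = (-5.9641, -2.3301)

A counterclockwise rotation by angle θ in ℝ² has matrix R(θ) = [[cos θ, -sin θ], [sin θ, cos θ]].
For θ = 60°: cos θ = 1/2, sin θ = √3/2.
R(60°) = [[1/2, -√3/2], [√3/2, 1/2]].
R·v = [1/2·-5 + (-√3/2)·4, √3/2·-5 + 1/2·4] = (-5.9641, -2.3301).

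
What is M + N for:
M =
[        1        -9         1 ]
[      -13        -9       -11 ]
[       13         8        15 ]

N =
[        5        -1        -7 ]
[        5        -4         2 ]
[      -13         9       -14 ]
M + N =
[        6       -10        -6 ]
[       -8       -13        -9 ]
[        0        17         1 ]

Matrix addition is elementwise: (M+N)[i][j] = M[i][j] + N[i][j].
  (M+N)[0][0] = (1) + (5) = 6
  (M+N)[0][1] = (-9) + (-1) = -10
  (M+N)[0][2] = (1) + (-7) = -6
  (M+N)[1][0] = (-13) + (5) = -8
  (M+N)[1][1] = (-9) + (-4) = -13
  (M+N)[1][2] = (-11) + (2) = -9
  (M+N)[2][0] = (13) + (-13) = 0
  (M+N)[2][1] = (8) + (9) = 17
  (M+N)[2][2] = (15) + (-14) = 1
M + N =
[        6       -10        -6 ]
[       -8       -13        -9 ]
[        0        17         1 ]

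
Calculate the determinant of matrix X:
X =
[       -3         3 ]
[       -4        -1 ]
det(X) = 15

For a 2×2 matrix [[a, b], [c, d]], det = a*d - b*c.
det(X) = (-3)*(-1) - (3)*(-4) = 3 + 12 = 15.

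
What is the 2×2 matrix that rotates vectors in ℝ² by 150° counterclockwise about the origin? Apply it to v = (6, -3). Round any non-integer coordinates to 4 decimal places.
R = [[-√3/2, -1/2], [1/2, -√3/2]]; R·v = (-3.6962, 5.5981)

A counterclockwise rotation by angle θ in ℝ² has matrix R(θ) = [[cos θ, -sin θ], [sin θ, cos θ]].
For θ = 150°: cos θ = -√3/2, sin θ = 1/2.
R(150°) = [[-√3/2, -1/2], [1/2, -√3/2]].
R·v = [-√3/2·6 + (-1/2)·-3, 1/2·6 + -√3/2·-3] = (-3.6962, 5.5981).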